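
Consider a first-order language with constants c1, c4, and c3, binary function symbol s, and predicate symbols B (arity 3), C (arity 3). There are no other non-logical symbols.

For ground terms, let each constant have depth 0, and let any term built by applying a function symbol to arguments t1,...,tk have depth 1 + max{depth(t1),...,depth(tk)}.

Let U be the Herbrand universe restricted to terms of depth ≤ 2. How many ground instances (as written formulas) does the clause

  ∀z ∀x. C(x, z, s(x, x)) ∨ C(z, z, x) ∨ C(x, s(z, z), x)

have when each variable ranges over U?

21609

Ground terms of depth ≤ 2:
  Count level by level. With function symbols s/2, the terms of depth ≤ k are the 3 constants together with each function applied to depth-≤(k−1) tuples, so N_k = 3 + N_{k-1}^2.
  N_0 = 3
  N_1 = 3 + 3^2 = 12
  N_2 = 3 + 12^2 = 147
So there are 147 ground terms available for substitution.
The clause has 2 distinct variables (z, x), each appearing in the body. In the free term algebra distinct substitutions yield syntactically distinct ground instances.
Number of ground instances = 147^2 = 21609.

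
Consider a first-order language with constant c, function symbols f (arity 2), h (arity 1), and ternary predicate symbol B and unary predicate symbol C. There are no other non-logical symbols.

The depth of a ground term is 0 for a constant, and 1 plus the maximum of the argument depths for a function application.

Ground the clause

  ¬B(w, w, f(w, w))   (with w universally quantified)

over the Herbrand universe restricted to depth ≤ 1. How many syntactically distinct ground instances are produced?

Ground terms of depth ≤ 1:
  Count level by level. With function symbols f/2, h/1, the terms of depth ≤ k are the 1 constant together with each function applied to depth-≤(k−1) tuples, so N_k = 1 + N_{k-1}^2 + N_{k-1}.
  N_0 = 1
  N_1 = 1 + 1^2 + 1 = 3
So there are 3 ground terms available for substitution.
The body mentions the single quantified variable w; since ground terms form a free algebra, no two substitutions collapse to the same formula.
Number of ground instances = 3.

3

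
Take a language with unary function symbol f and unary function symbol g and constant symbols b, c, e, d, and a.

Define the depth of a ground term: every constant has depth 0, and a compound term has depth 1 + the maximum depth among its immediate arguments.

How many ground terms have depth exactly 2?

Write N_k for the number of ground terms of depth ≤ k. A term of depth ≤ k is either a constant or a function symbol applied to arguments of depth ≤ k−1, so N_k = 5 + N_{k-1} + N_{k-1}.
N_0 = 5
N_1 = 5 + 5 + 5 = 15
N_2 = 5 + 15 + 15 = 35
Terms of depth exactly 2: N_2 − N_1 = 35 − 15 = 20.

20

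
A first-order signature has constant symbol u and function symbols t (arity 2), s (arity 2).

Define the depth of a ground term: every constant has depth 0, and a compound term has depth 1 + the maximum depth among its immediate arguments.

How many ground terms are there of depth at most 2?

Count level by level. With function symbols t/2, s/2, the terms of depth ≤ k are the 1 constant together with each function applied to depth-≤(k−1) tuples, so N_k = 1 + N_{k-1}^2 + N_{k-1}^2.
N_0 = 1
N_1 = 1 + 1^2 + 1^2 = 3
N_2 = 1 + 3^2 + 3^2 = 19

19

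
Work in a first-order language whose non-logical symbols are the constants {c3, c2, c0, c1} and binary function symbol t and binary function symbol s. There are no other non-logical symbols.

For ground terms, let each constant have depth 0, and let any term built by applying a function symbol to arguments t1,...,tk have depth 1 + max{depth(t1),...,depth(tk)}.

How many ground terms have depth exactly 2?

Count level by level. With function symbols t/2, s/2, the terms of depth ≤ k are the 4 constants together with each function applied to depth-≤(k−1) tuples, so N_k = 4 + N_{k-1}^2 + N_{k-1}^2.
N_0 = 4
N_1 = 4 + 4^2 + 4^2 = 36
N_2 = 4 + 36^2 + 36^2 = 2596
Terms of depth exactly 2: N_2 − N_1 = 2596 − 36 = 2560.

2560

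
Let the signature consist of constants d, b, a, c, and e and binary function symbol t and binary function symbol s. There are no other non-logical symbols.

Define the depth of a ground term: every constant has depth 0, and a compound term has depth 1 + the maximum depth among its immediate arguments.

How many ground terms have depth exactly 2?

If N_k denotes the number of depth-≤k ground terms, the 5 constants give N_0 = 5, and each function symbol of arity r contributes N_{k-1}^r new terms at level k: N_k = 5 + N_{k-1}^2 + N_{k-1}^2.
N_0 = 5
N_1 = 5 + 5^2 + 5^2 = 55
N_2 = 5 + 55^2 + 55^2 = 6055
Terms of depth exactly 2: N_2 − N_1 = 6055 − 55 = 6000.

6000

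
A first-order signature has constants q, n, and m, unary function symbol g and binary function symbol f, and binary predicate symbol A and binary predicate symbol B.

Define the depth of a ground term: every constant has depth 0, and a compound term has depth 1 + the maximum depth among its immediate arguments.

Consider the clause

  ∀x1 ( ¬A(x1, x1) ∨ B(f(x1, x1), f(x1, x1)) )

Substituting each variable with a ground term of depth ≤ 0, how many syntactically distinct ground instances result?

3

Ground terms of depth ≤ 0:
  Let N_k count ground terms of depth at most k. Each non-constant term of depth ≤ k is some function symbol applied to depth-≤(k−1) arguments, giving N_k = 3 + N_{k-1} + N_{k-1}^2.
  N_0 = 3
  Explicitly: q, n, m.
So there are 3 ground terms available for substitution.
There is 1 variable to instantiate (x1),  occurring in at least one literal, so different choices give different ground instances.
Number of ground instances = 3.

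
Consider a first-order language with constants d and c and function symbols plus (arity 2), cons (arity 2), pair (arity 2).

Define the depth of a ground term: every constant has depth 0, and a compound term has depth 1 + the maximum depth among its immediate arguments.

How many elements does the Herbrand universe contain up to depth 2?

590

Write N_k for the number of ground terms of depth ≤ k. A term of depth ≤ k is either a constant or a function symbol applied to arguments of depth ≤ k−1, so N_k = 2 + N_{k-1}^2 + N_{k-1}^2 + N_{k-1}^2.
N_0 = 2
N_1 = 2 + 2^2 + 2^2 + 2^2 = 14
N_2 = 2 + 14^2 + 14^2 + 14^2 = 590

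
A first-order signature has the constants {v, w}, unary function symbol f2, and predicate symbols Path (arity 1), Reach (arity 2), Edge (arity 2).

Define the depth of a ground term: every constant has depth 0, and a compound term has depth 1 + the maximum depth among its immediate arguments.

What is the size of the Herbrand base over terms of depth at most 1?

36

First count ground terms of depth ≤ 1.
Write N_k for the number of ground terms of depth ≤ k. A term of depth ≤ k is either a constant or a function symbol applied to arguments of depth ≤ k−1, so N_k = 2 + N_{k-1}.
N_0 = 2
N_1 = 2 + 2 = 4
Explicitly: v, w, f2(v), f2(w).
So |H| = 4.
Each predicate of arity r yields |H|^r ground atoms (one per choice of an r-tuple from H):
  Path: 4;  Reach: 4^2 = 16;  Edge: 4^2 = 16
Total ground atoms: 4 + 16 + 16 = 36.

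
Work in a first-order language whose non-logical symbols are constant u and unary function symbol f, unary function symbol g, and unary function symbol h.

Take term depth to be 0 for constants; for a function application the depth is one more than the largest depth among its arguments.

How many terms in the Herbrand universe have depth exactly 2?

Count level by level. With function symbols f/1, g/1, h/1, the terms of depth ≤ k are the 1 constant together with each function applied to depth-≤(k−1) tuples, so N_k = 1 + N_{k-1} + N_{k-1} + N_{k-1}.
N_0 = 1
N_1 = 1 + 1 + 1 + 1 = 4
N_2 = 1 + 4 + 4 + 4 = 13
Terms of depth exactly 2: N_2 − N_1 = 13 − 4 = 9.

9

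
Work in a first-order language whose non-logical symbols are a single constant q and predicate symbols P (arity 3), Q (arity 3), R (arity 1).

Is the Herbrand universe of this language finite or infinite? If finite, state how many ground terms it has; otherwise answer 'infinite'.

1

There are no function symbols, so the only ground term is the single constant.
The Herbrand universe is {q}, finite with 1 element.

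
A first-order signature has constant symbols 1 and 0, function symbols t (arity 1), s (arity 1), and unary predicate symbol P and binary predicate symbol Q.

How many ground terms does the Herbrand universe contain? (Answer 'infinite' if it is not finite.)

infinite

The signature has at least one function symbol (t, arity 1) and at least one constant (1).
Iterating t gives infinitely many distinct ground terms: 1, t(1), t(t(1)), ...
So the Herbrand universe is infinite.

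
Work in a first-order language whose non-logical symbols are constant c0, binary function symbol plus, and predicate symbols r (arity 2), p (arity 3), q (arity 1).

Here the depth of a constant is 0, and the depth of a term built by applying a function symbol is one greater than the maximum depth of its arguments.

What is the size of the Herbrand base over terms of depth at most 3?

First count ground terms of depth ≤ 3.
If N_k denotes the number of depth-≤k ground terms, the 1 constant gives N_0 = 1, and each function symbol of arity r contributes N_{k-1}^r new terms at level k: N_k = 1 + N_{k-1}^2.
N_0 = 1
N_1 = 1 + 1^2 = 2
N_2 = 1 + 2^2 = 5
N_3 = 1 + 5^2 = 26
So |H| = 26.
A ground atom is a predicate applied to a tuple of terms from H, so the count is the sum over predicates of |H|^arity:
  r: 26^2 = 676;  p: 26^3 = 17576;  q: 26
Total ground atoms: 676 + 17576 + 26 = 18278.

18278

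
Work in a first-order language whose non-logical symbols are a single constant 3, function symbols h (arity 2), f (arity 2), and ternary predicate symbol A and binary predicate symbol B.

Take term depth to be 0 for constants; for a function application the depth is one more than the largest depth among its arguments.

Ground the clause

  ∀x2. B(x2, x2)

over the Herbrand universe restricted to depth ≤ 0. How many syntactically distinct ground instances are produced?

Ground terms of depth ≤ 0:
  Count level by level. With function symbols h/2, f/2, the terms of depth ≤ k are the 1 constant together with each function applied to depth-≤(k−1) tuples, so N_k = 1 + N_{k-1}^2 + N_{k-1}^2.
  N_0 = 1
So there is exactly 1 ground term available for substitution.
There is 1 variable to instantiate (x2),  occurring in at least one literal, so different choices give different ground instances.
Number of ground instances = 1.

1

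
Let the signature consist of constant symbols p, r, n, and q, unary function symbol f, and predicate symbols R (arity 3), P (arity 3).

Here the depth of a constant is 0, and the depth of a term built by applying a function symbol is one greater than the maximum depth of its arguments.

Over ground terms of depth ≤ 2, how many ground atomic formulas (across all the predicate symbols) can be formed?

First count ground terms of depth ≤ 2.
If N_k denotes the number of depth-≤k ground terms, the 4 constants give N_0 = 4, and each function symbol of arity r contributes N_{k-1}^r new terms at level k: N_k = 4 + N_{k-1}.
N_0 = 4
N_1 = 4 + 4 = 8
N_2 = 4 + 8 = 12
Explicitly: p, r, n, q, f(p), f(r), f(n), f(q), f(f(p)), f(f(r)), f(f(n)), f(f(q)).
So |H| = 12.
For each predicate symbol, the number of ground atoms is |H| raised to its arity; summing:
  R: 12^3 = 1728;  P: 12^3 = 1728
Total ground atoms: 1728 + 1728 = 3456.

3456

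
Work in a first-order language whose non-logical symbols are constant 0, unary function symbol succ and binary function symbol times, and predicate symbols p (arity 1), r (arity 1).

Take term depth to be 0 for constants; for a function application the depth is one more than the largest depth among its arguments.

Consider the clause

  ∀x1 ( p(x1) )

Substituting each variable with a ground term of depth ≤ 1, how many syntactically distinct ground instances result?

3

Ground terms of depth ≤ 1:
  Let N_k = |{terms of depth ≤ k}|. Then N_0 = 1 and N_k = 1 + N_{k-1} + N_{k-1}^2 for k ≥ 1 (one summand per function symbol, arity giving the exponent).
  N_0 = 1
  N_1 = 1 + 1 + 1^2 = 3
So there are 3 ground terms available for substitution.
The variable x1 ranges independently over the available ground terms, and distinct assignments produce distinct instances.
Number of ground instances = 3.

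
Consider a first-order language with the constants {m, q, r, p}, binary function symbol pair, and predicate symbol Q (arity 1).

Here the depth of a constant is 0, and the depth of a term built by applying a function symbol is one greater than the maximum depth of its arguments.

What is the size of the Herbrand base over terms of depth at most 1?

20

First count ground terms of depth ≤ 1.
Write N_k for the number of ground terms of depth ≤ k. A term of depth ≤ k is either a constant or a function symbol applied to arguments of depth ≤ k−1, so N_k = 4 + N_{k-1}^2.
N_0 = 4
N_1 = 4 + 4^2 = 20
So |H| = 20.
For each predicate symbol, the number of ground atoms is |H| raised to its arity; summing:
  Q: 20
Total ground atoms: 20.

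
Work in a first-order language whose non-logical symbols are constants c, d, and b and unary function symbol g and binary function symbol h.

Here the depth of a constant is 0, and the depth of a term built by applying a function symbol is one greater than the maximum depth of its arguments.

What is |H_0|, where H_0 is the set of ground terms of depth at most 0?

3

Count level by level. With function symbols g/1, h/2, the terms of depth ≤ k are the 3 constants together with each function applied to depth-≤(k−1) tuples, so N_k = 3 + N_{k-1} + N_{k-1}^2.
N_0 = 3
Explicitly: c, d, b.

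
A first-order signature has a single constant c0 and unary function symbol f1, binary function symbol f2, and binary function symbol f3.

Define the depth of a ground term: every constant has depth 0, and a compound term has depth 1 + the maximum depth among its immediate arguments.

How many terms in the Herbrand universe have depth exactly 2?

Count level by level. With function symbols f1/1, f2/2, f3/2, the terms of depth ≤ k are the 1 constant together with each function applied to depth-≤(k−1) tuples, so N_k = 1 + N_{k-1} + N_{k-1}^2 + N_{k-1}^2.
N_0 = 1
N_1 = 1 + 1 + 1^2 + 1^2 = 4
N_2 = 1 + 4 + 4^2 + 4^2 = 37
Terms of depth exactly 2: N_2 − N_1 = 37 − 4 = 33.

33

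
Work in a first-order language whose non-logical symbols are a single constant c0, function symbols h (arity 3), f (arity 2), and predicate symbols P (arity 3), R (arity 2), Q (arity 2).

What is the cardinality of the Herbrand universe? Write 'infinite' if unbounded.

The signature has at least one function symbol (h, arity 3) and at least one constant (c0).
Iterating h gives infinitely many distinct ground terms: c0, h(c0, c0, c0), h(h(c0, c0, c0), h(c0, c0, c0), h(c0, c0, c0)), ...
So the Herbrand universe is infinite.

infinite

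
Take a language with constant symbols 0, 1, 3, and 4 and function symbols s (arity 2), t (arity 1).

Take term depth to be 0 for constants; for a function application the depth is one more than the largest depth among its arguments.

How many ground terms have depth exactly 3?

364820

Write N_k for the number of ground terms of depth ≤ k. A term of depth ≤ k is either a constant or a function symbol applied to arguments of depth ≤ k−1, so N_k = 4 + N_{k-1}^2 + N_{k-1}.
N_0 = 4
N_1 = 4 + 4^2 + 4 = 24
N_2 = 4 + 24^2 + 24 = 604
N_3 = 4 + 604^2 + 604 = 365424
Terms of depth exactly 3: N_3 − N_2 = 365424 − 604 = 364820.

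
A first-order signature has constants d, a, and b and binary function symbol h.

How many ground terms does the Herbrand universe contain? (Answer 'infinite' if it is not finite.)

The signature has at least one function symbol (h, arity 2) and at least one constant (d).
Iterating h gives infinitely many distinct ground terms: d, h(d, d), h(h(d, d), h(d, d)), ...
So the Herbrand universe is infinite.

infinite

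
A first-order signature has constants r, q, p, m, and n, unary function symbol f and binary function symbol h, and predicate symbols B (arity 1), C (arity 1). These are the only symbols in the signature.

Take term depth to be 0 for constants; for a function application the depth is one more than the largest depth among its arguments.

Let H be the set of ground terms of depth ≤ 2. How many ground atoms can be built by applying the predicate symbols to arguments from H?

2530

First count ground terms of depth ≤ 2.
Write N_k for the number of ground terms of depth ≤ k. A term of depth ≤ k is either a constant or a function symbol applied to arguments of depth ≤ k−1, so N_k = 5 + N_{k-1} + N_{k-1}^2.
N_0 = 5
N_1 = 5 + 5 + 5^2 = 35
N_2 = 5 + 35 + 35^2 = 1265
So |H| = 1265.
A ground atom is a predicate applied to a tuple of terms from H, so the count is the sum over predicates of |H|^arity:
  B: 1265;  C: 1265
Total ground atoms: 1265 + 1265 = 2530.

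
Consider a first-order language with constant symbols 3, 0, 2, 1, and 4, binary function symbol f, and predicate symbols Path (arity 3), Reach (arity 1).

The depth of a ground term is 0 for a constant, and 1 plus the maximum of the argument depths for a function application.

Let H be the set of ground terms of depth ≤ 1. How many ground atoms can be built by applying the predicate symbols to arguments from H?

27030

First count ground terms of depth ≤ 1.
If N_k denotes the number of depth-≤k ground terms, the 5 constants give N_0 = 5, and each function symbol of arity r contributes N_{k-1}^r new terms at level k: N_k = 5 + N_{k-1}^2.
N_0 = 5
N_1 = 5 + 5^2 = 30
So |H| = 30.
For each predicate symbol, the number of ground atoms is |H| raised to its arity; summing:
  Path: 30^3 = 27000;  Reach: 30
Total ground atoms: 27000 + 30 = 27030.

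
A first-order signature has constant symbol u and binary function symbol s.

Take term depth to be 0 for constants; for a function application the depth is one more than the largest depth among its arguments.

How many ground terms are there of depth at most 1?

2

Let N_k = |{terms of depth ≤ k}|. Then N_0 = 1 and N_k = 1 + N_{k-1}^2 for k ≥ 1 (one summand per function symbol, arity giving the exponent).
N_0 = 1
N_1 = 1 + 1^2 = 2
Explicitly: u, s(u, u).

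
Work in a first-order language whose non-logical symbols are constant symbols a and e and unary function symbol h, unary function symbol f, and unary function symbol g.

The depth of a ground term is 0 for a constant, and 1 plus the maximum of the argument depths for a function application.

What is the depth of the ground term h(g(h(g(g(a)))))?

depth(g(a)) = 1 + depth(a) = 1 + 0 = 1
depth(g(g(a))) = 1 + depth(g(a)) = 1 + 1 = 2
depth(h(g(g(a)))) = 1 + depth(g(g(a))) = 1 + 2 = 3
depth(g(h(g(g(a))))) = 1 + depth(h(g(g(a)))) = 1 + 3 = 4
depth(h(g(h(g(g(a)))))) = 1 + depth(g(h(g(g(a))))) = 1 + 4 = 5

5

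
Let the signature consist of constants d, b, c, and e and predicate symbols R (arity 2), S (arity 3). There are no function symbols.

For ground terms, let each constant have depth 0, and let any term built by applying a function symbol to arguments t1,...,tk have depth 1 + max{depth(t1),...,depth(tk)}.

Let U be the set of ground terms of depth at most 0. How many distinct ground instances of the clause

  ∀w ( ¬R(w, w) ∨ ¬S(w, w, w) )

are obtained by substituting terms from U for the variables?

Ground terms of depth ≤ 0:
  With no function symbols every ground term is a constant, so there are exactly 4 ground terms at every depth bound.
  N_0 = 4
  Explicitly: d, b, c, e.
So there are 4 ground terms available for substitution.
There is 1 variable to instantiate (w),  occurring in at least one literal, so different choices give different ground instances.
Number of ground instances = 4.

4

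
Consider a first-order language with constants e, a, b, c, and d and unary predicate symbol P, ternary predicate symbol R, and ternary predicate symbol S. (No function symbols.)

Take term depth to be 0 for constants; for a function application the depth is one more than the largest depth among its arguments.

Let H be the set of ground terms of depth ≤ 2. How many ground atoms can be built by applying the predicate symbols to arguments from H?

First count ground terms of depth ≤ 2.
With no function symbols every ground term is a constant, so there are exactly 5 ground terms at every depth bound.
N_0 = 5
N_1 = 5
N_2 = 5
So |H| = 5.
A ground atom is a predicate applied to a tuple of terms from H, so the count is the sum over predicates of |H|^arity:
  P: 5;  R: 5^3 = 125;  S: 5^3 = 125
Total ground atoms: 5 + 125 + 125 = 255.

255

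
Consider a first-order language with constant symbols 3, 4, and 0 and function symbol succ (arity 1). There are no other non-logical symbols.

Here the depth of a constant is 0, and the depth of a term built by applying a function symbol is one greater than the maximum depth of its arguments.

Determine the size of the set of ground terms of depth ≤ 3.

Count level by level. With function symbols succ/1, the terms of depth ≤ k are the 3 constants together with each function applied to depth-≤(k−1) tuples, so N_k = 3 + N_{k-1}.
N_0 = 3
N_1 = 3 + 3 = 6
N_2 = 3 + 6 = 9
N_3 = 3 + 9 = 12

12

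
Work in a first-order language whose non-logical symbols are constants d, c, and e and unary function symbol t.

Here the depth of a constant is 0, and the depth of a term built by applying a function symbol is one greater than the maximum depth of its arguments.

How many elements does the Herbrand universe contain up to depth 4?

15

Let N_k = |{terms of depth ≤ k}|. Then N_0 = 3 and N_k = 3 + N_{k-1} for k ≥ 1 (one summand per function symbol, arity giving the exponent).
N_0 = 3
N_1 = 3 + 3 = 6
N_2 = 3 + 6 = 9
N_3 = 3 + 9 = 12
N_4 = 3 + 12 = 15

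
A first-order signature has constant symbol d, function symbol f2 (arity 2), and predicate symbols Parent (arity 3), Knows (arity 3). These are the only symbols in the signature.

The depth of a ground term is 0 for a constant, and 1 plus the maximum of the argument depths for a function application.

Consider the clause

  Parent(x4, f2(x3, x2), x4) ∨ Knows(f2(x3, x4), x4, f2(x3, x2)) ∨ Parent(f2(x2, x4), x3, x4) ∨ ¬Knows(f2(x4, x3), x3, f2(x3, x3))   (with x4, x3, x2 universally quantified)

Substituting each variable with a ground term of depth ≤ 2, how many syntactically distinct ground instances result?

Ground terms of depth ≤ 2:
  Write N_k for the number of ground terms of depth ≤ k. A term of depth ≤ k is either a constant or a function symbol applied to arguments of depth ≤ k−1, so N_k = 1 + N_{k-1}^2.
  N_0 = 1
  N_1 = 1 + 1^2 = 2
  N_2 = 1 + 2^2 = 5
  Explicitly: d, f2(d, d), f2(d, f2(d, d)), f2(f2(d, d), d), f2(f2(d, d), f2(d, d)).
So there are 5 ground terms available for substitution.
The clause has 3 distinct variables (x4, x3, x2), each appearing in the body. In the free term algebra distinct substitutions yield syntactically distinct ground instances.
Number of ground instances = 5^3 = 125.

125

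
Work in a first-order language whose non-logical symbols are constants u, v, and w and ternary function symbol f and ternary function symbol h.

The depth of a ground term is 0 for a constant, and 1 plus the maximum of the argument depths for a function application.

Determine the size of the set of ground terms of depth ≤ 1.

Write N_k for the number of ground terms of depth ≤ k. A term of depth ≤ k is either a constant or a function symbol applied to arguments of depth ≤ k−1, so N_k = 3 + N_{k-1}^3 + N_{k-1}^3.
N_0 = 3
N_1 = 3 + 3^3 + 3^3 = 57

57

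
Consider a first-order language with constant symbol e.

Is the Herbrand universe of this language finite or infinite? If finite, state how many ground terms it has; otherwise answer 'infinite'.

There are no function symbols, so the only ground term is the single constant.
The Herbrand universe is {e}, finite with 1 element.

1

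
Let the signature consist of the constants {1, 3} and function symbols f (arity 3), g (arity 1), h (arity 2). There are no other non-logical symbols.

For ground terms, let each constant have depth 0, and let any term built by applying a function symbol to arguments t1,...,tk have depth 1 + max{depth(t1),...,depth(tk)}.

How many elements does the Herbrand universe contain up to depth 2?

4370

Write N_k for the number of ground terms of depth ≤ k. A term of depth ≤ k is either a constant or a function symbol applied to arguments of depth ≤ k−1, so N_k = 2 + N_{k-1}^3 + N_{k-1} + N_{k-1}^2.
N_0 = 2
N_1 = 2 + 2^3 + 2 + 2^2 = 16
N_2 = 2 + 16^3 + 16 + 16^2 = 4370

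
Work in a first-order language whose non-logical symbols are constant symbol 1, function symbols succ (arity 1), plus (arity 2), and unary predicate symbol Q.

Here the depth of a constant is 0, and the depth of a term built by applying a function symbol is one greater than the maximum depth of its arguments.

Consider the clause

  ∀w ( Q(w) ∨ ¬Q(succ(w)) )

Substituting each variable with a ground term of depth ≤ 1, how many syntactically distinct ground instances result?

3

Ground terms of depth ≤ 1:
  Let N_k count ground terms of depth at most k. Each non-constant term of depth ≤ k is some function symbol applied to depth-≤(k−1) arguments, giving N_k = 1 + N_{k-1} + N_{k-1}^2.
  N_0 = 1
  N_1 = 1 + 1 + 1^2 = 3
So there are 3 ground terms available for substitution.
The clause has 1 distinct variable (w), which appears in the body. In the free term algebra distinct substitutions yield syntactically distinct ground instances.
Number of ground instances = 3.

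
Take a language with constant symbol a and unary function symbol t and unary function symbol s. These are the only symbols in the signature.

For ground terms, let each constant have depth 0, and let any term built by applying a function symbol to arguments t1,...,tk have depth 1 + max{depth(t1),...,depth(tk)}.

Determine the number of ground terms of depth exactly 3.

Let N_k count ground terms of depth at most k. Each non-constant term of depth ≤ k is some function symbol applied to depth-≤(k−1) arguments, giving N_k = 1 + N_{k-1} + N_{k-1}.
N_0 = 1
N_1 = 1 + 1 + 1 = 3
N_2 = 1 + 3 + 3 = 7
N_3 = 1 + 7 + 7 = 15
Terms of depth exactly 3: N_3 − N_2 = 15 − 7 = 8.

8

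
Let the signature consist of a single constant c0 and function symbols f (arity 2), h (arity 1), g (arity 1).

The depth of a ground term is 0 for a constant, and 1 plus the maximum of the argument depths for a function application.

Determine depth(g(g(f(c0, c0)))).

3

depth(f(c0, c0)) = 1 + max(0, 0) = 1
depth(g(f(c0, c0))) = 1 + depth(f(c0, c0)) = 1 + 1 = 2
depth(g(g(f(c0, c0)))) = 1 + depth(g(f(c0, c0))) = 1 + 2 = 3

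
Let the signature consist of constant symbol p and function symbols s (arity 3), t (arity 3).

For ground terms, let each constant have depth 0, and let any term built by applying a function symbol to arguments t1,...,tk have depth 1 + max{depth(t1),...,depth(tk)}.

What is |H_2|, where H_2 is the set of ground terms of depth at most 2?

55

If N_k denotes the number of depth-≤k ground terms, the 1 constant gives N_0 = 1, and each function symbol of arity r contributes N_{k-1}^r new terms at level k: N_k = 1 + N_{k-1}^3 + N_{k-1}^3.
N_0 = 1
N_1 = 1 + 1^3 + 1^3 = 3
N_2 = 1 + 3^3 + 3^3 = 55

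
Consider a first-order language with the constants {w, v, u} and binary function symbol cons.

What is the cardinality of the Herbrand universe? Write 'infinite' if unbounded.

infinite

The signature has at least one function symbol (cons, arity 2) and at least one constant (w).
Iterating cons gives infinitely many distinct ground terms: w, cons(w, w), cons(cons(w, w), cons(w, w)), ...
So the Herbrand universe is infinite.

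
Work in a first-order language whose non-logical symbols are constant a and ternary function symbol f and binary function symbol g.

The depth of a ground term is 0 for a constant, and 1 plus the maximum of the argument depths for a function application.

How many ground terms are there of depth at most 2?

Let N_k = |{terms of depth ≤ k}|. Then N_0 = 1 and N_k = 1 + N_{k-1}^3 + N_{k-1}^2 for k ≥ 1 (one summand per function symbol, arity giving the exponent).
N_0 = 1
N_1 = 1 + 1^3 + 1^2 = 3
N_2 = 1 + 3^3 + 3^2 = 37

37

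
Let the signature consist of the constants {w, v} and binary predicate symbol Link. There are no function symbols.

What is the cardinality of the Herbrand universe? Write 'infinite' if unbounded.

There are no function symbols, so every ground term is one of the 2 constants.
The Herbrand universe is {w, v}, which is finite with 2 elements.

2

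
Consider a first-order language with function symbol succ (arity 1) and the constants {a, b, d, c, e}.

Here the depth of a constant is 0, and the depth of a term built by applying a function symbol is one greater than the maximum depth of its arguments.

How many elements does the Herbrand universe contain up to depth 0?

Let N_k count ground terms of depth at most k. Each non-constant term of depth ≤ k is some function symbol applied to depth-≤(k−1) arguments, giving N_k = 5 + N_{k-1}.
N_0 = 5
Explicitly: a, b, d, c, e.

5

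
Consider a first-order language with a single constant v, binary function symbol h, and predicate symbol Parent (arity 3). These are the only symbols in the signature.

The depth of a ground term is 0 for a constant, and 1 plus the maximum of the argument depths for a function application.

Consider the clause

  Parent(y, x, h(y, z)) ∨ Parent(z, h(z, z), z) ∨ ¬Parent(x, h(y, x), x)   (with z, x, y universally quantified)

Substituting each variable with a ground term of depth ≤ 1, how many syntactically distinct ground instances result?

8

Ground terms of depth ≤ 1:
  Let N_k count ground terms of depth at most k. Each non-constant term of depth ≤ k is some function symbol applied to depth-≤(k−1) arguments, giving N_k = 1 + N_{k-1}^2.
  N_0 = 1
  N_1 = 1 + 1^2 = 2
So there are 2 ground terms available for substitution.
There are 3 variables to instantiate (z, x, y), each occurring in at least one literal, so different choices give different ground instances.
Number of ground instances = 2^3 = 8.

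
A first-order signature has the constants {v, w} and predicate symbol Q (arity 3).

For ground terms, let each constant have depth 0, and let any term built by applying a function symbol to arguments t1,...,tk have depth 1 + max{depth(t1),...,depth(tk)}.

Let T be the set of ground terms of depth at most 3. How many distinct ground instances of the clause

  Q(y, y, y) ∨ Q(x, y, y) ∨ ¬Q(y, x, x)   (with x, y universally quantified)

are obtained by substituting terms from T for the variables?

Ground terms of depth ≤ 3:
  With no function symbols every ground term is a constant, so there are exactly 2 ground terms at every depth bound.
  N_0 = 2
  N_1 = 2
  N_2 = 2
  N_3 = 2
  Explicitly: v, w.
So there are 2 ground terms available for substitution.
Each of x, y ranges independently over the available ground terms, and distinct assignments produce distinct instances.
Number of ground instances = 2^2 = 4.

4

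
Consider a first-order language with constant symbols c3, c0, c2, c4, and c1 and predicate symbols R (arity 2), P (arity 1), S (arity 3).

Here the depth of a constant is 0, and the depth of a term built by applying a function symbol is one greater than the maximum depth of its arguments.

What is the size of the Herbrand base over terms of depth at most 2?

First count ground terms of depth ≤ 2.
With no function symbols every ground term is a constant, so there are exactly 5 ground terms at every depth bound.
N_0 = 5
N_1 = 5
N_2 = 5
So |H| = 5.
A ground atom is a predicate applied to a tuple of terms from H, so the count is the sum over predicates of |H|^arity:
  R: 5^2 = 25;  P: 5;  S: 5^3 = 125
Total ground atoms: 25 + 5 + 125 = 155.

155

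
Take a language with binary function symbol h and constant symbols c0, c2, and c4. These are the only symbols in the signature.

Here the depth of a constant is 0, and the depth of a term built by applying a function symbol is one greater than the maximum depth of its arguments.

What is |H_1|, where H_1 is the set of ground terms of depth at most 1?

Write N_k for the number of ground terms of depth ≤ k. A term of depth ≤ k is either a constant or a function symbol applied to arguments of depth ≤ k−1, so N_k = 3 + N_{k-1}^2.
N_0 = 3
N_1 = 3 + 3^2 = 12

12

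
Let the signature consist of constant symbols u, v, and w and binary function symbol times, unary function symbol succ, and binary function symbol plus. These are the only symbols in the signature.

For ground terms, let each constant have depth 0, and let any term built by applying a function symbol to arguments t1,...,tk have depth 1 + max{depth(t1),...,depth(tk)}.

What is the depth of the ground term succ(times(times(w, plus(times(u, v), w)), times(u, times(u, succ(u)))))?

5

depth(times(u, v)) = 1 + max(0, 0) = 1
depth(plus(times(u, v), w)) = 1 + max(1, 0) = 2
depth(times(w, plus(times(u, v), w))) = 1 + max(0, 2) = 3
depth(succ(u)) = 1 + depth(u) = 1 + 0 = 1
depth(times(u, succ(u))) = 1 + max(0, 1) = 2
depth(times(u, times(u, succ(u)))) = 1 + max(0, 2) = 3
depth(times(times(w, plus(times(u, v), w)), times(u, times(u, succ(u))))) = 1 + max(3, 3) = 4
depth(succ(times(times(w, plus(times(u, v), w)), times(u, times(u, succ(u)))))) = 1 + depth(times(times(w, plus(times(u, v), w)), times(u, times(u, succ(u))))) = 1 + 4 = 5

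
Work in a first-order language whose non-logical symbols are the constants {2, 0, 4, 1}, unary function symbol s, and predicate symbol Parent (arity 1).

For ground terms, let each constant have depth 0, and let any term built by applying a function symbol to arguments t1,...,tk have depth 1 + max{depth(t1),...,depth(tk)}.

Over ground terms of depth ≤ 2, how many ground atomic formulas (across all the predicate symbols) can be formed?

First count ground terms of depth ≤ 2.
If N_k denotes the number of depth-≤k ground terms, the 4 constants give N_0 = 4, and each function symbol of arity r contributes N_{k-1}^r new terms at level k: N_k = 4 + N_{k-1}.
N_0 = 4
N_1 = 4 + 4 = 8
N_2 = 4 + 8 = 12
Explicitly: 2, 0, 4, 1, s(2), s(0), s(4), s(1), s(s(2)), s(s(0)), s(s(4)), s(s(1)).
So |H| = 12.
For each predicate symbol, the number of ground atoms is |H| raised to its arity; summing:
  Parent: 12
Total ground atoms: 12.

12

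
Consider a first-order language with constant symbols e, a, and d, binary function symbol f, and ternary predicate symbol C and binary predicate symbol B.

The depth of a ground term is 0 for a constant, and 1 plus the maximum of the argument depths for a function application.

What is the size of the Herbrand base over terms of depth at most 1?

First count ground terms of depth ≤ 1.
Count level by level. With function symbols f/2, the terms of depth ≤ k are the 3 constants together with each function applied to depth-≤(k−1) tuples, so N_k = 3 + N_{k-1}^2.
N_0 = 3
N_1 = 3 + 3^2 = 12
Explicitly: e, a, d, f(e, e), f(e, a), f(e, d), f(a, e), f(a, a), f(a, d), f(d, e), f(d, a), f(d, d).
So |H| = 12.
Each predicate of arity r yields |H|^r ground atoms (one per choice of an r-tuple from H):
  C: 12^3 = 1728;  B: 12^2 = 144
Total ground atoms: 1728 + 144 = 1872.

1872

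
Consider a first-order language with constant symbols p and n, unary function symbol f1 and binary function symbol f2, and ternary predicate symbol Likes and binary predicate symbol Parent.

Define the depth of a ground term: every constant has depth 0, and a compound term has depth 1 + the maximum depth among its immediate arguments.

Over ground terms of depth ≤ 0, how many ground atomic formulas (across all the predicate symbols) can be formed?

First count ground terms of depth ≤ 0.
Count level by level. With function symbols f1/1, f2/2, the terms of depth ≤ k are the 2 constants together with each function applied to depth-≤(k−1) tuples, so N_k = 2 + N_{k-1} + N_{k-1}^2.
N_0 = 2
So |H| = 2.
Ground atoms are formed by filling each argument slot of a predicate with a term from H, so an r-ary predicate gives |H|^r atoms:
  Likes: 2^3 = 8;  Parent: 2^2 = 4
Total ground atoms: 8 + 4 = 12.

12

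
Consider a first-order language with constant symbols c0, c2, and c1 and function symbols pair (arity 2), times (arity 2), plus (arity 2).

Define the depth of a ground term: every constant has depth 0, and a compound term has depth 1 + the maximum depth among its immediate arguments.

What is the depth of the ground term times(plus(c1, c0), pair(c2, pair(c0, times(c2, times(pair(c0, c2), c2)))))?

depth(plus(c1, c0)) = 1 + max(0, 0) = 1
depth(pair(c0, c2)) = 1 + max(0, 0) = 1
depth(times(pair(c0, c2), c2)) = 1 + max(1, 0) = 2
depth(times(c2, times(pair(c0, c2), c2))) = 1 + max(0, 2) = 3
depth(pair(c0, times(c2, times(pair(c0, c2), c2)))) = 1 + max(0, 3) = 4
depth(pair(c2, pair(c0, times(c2, times(pair(c0, c2), c2))))) = 1 + max(0, 4) = 5
depth(times(plus(c1, c0), pair(c2, pair(c0, times(c2, times(pair(c0, c2), c2)))))) = 1 + max(1, 5) = 6

6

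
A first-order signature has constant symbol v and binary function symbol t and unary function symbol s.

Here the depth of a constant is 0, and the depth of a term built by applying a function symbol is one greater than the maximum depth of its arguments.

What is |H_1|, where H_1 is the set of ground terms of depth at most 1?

3

Count level by level. With function symbols t/2, s/1, the terms of depth ≤ k are the 1 constant together with each function applied to depth-≤(k−1) tuples, so N_k = 1 + N_{k-1}^2 + N_{k-1}.
N_0 = 1
N_1 = 1 + 1^2 + 1 = 3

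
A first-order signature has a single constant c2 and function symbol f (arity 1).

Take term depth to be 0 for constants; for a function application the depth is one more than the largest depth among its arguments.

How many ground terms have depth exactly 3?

Count level by level. With function symbols f/1, the terms of depth ≤ k are the 1 constant together with each function applied to depth-≤(k−1) tuples, so N_k = 1 + N_{k-1}.
N_0 = 1
N_1 = 1 + 1 = 2
N_2 = 1 + 2 = 3
N_3 = 1 + 3 = 4
Terms of depth exactly 3: N_3 − N_2 = 4 − 3 = 1.

1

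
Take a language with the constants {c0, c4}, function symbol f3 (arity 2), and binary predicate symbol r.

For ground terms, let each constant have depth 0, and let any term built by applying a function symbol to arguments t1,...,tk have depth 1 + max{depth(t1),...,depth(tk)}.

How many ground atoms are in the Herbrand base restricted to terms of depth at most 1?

First count ground terms of depth ≤ 1.
Count level by level. With function symbols f3/2, the terms of depth ≤ k are the 2 constants together with each function applied to depth-≤(k−1) tuples, so N_k = 2 + N_{k-1}^2.
N_0 = 2
N_1 = 2 + 2^2 = 6
So |H| = 6.
A ground atom is a predicate applied to a tuple of terms from H, so the count is the sum over predicates of |H|^arity:
  r: 6^2 = 36
Total ground atoms: 36.

36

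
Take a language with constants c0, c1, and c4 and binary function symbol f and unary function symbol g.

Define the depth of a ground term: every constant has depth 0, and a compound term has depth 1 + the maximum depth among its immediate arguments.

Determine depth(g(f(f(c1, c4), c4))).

3

depth(f(c1, c4)) = 1 + max(0, 0) = 1
depth(f(f(c1, c4), c4)) = 1 + max(1, 0) = 2
depth(g(f(f(c1, c4), c4))) = 1 + depth(f(f(c1, c4), c4)) = 1 + 2 = 3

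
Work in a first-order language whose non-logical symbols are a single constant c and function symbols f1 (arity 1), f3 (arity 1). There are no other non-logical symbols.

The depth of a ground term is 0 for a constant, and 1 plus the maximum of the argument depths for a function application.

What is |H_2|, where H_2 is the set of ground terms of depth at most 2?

7

Write N_k for the number of ground terms of depth ≤ k. A term of depth ≤ k is either a constant or a function symbol applied to arguments of depth ≤ k−1, so N_k = 1 + N_{k-1} + N_{k-1}.
N_0 = 1
N_1 = 1 + 1 + 1 = 3
N_2 = 1 + 3 + 3 = 7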